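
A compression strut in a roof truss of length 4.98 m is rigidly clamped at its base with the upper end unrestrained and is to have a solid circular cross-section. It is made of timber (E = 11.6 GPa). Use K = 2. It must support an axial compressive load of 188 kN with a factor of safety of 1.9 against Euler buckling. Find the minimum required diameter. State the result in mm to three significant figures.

Required P_cr = n·P = 1.9 × 188 = 357.2 kN
L_e = K·L = 2 × 4.98 = 9.960 m
Required I = P_cr·L_e²/(π²E) = 3.572×10^5 × 9.960² / (π² × 1.16×10^10) = 3.095×10^-4 m⁴
I_req = 3.095×10^8 mm⁴
Solid circle: I = πd⁴/64  ⇒  d = (64I/π)^(1/4) = (64×3.095×10^8/π)^(1/4) = 282 mm

d ≈ 282 mm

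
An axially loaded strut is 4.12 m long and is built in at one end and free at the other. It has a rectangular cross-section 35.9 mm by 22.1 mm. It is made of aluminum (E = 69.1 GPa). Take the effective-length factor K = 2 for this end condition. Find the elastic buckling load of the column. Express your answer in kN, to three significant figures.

P_cr ≈ 0.324 kN

Buckling occurs about the weak axis: I_min = h·b³/12 with b = 22.1 mm (the shorter side).
I_min = 35.9×22.1³/12 = 3.229×10^4 mm⁴
I = 3.229×10^4 mm⁴ = 3.229×10^-8 m⁴
Effective length L_e = K·L = 2 × 4.12 = 8.240 m
P_cr = π²EI / L_e² = π² × 69.1×10⁹ × 3.229×10^-8 / 8.240² = 324.3 N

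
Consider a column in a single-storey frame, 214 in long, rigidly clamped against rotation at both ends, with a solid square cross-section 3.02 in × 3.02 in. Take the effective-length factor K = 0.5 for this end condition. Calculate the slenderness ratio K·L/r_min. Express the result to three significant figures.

I = a⁴/12 = 3.02⁴/12 = 6.932 in⁴
A = 9.120 in²;  r_min = √(I/A) = √(6.932/9.120) = 0.8718 in
L_e = K·L = 0.5 × 214 = 107.0 in
λ = L_e / r_min = 107.00 / 0.8718 = 123

λ ≈ 123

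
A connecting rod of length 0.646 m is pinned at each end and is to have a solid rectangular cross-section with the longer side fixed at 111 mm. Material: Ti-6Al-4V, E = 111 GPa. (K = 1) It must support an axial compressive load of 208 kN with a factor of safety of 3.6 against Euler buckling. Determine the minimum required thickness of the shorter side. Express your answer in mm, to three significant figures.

Required P_cr = n·P = 3.6 × 208 = 748.8 kN
L_e = K·L = 1 × 0.646 = 0.6460 m
Required I = P_cr·L_e²/(π²E) = 7.488×10^5 × 0.6460² / (π² × 1.11×10^11) = 2.852×10^-7 m⁴
I_req = 2.852×10^5 mm⁴
Rectangle, weak axis: I_min = h·b³/12 with h = 111 mm fixed  ⇒  b = (12I/h)^(1/3) = 31.4 mm

b ≈ 31.4 mm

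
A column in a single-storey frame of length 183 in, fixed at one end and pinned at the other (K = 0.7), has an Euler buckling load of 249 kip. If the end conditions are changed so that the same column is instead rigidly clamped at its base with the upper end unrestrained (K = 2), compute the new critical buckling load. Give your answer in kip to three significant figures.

P_cr ∝ 1/K², so P_cr,new = P_cr,old × (K_old/K_new)² = 249 × (0.7/2)²
= 249 × 0.1225 = 30.5 kip

P_cr ≈ 30.5 kip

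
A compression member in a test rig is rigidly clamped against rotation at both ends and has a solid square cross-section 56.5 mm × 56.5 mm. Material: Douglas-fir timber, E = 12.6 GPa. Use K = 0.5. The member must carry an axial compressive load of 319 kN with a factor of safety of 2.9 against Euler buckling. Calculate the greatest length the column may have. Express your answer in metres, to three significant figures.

I = a⁴/12 = 56.5⁴/12 = 8.492×10^5 mm⁴
I = 8.492×10^-7 m⁴
Required critical load P_cr = n·P = 2.9 × 319 = 925.1 kN = 9.251×10^5 N
From P_cr = π²EI/(K·L)²:  L = (1/K)·√(π²EI/P_cr) = (1/0.5)·√(π²×1.26×10^10×8.492×10^-7/9.251×10^5)
L = 0.676 m

L_max ≈ 0.676 m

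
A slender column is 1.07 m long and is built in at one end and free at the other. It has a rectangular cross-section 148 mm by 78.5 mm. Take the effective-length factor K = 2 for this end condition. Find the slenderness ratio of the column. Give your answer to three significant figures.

For a rectangle r_min = b/√12 = 78.5/√12 = 22.66 mm
L_e = K·L = 2 × 1.07 m = 2.140 m = 2140.0 mm
λ = L_e / r_min = 2140.0 / 22.66 = 94.4

λ ≈ 94.4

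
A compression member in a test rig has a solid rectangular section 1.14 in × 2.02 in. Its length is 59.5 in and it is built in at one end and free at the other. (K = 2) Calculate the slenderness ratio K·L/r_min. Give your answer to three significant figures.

Buckling occurs about the weak axis: I_min = h·b³/12 with b = 1.14 in (the shorter side).
I_min = 2.02×1.14³/12 = 0.2494 in⁴
A = 2.303 in²;  r_min = √(I/A) = √(0.2494/2.303) = 0.3291 in
L_e = K·L = 2 × 59.5 = 119.0 in
λ = L_e / r_min = 119.00 / 0.3291 = 362

λ ≈ 362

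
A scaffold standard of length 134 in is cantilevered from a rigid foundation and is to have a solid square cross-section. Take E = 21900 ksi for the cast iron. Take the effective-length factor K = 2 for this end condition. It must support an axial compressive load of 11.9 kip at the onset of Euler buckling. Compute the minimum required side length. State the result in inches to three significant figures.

L_e = K·L = 2 × 134 = 268.0 in
Required I = P_cr·L_e²/(π²E) = 1.190×10^4 × 268.0² / (π² × 2.19×10^7) = 3.954 in⁴
Solid square: I = a⁴/12  ⇒  a = (12I)^(1/4) = (12×3.954)^(1/4) = 2.62 in

a ≈ 2.62 in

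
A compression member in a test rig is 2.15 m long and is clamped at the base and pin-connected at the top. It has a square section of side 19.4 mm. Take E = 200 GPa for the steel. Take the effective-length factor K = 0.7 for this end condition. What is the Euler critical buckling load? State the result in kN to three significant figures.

P_cr ≈ 10.3 kN

I = a⁴/12 = 19.4⁴/12 = 1.180×10^4 mm⁴
I = 1.180×10^4 mm⁴ = 1.180×10^-8 m⁴
Effective length L_e = K·L = 0.7 × 2.15 = 1.505 m
P_cr = π²EI / L_e² = π² × 200×10⁹ × 1.180×10^-8 / 1.505² = 1.029×10^4 N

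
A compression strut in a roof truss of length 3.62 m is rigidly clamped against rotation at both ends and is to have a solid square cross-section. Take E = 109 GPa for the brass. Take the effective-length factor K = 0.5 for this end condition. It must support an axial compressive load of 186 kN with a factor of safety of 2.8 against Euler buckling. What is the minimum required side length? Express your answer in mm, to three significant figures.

a ≈ 66.0 mm

Required P_cr = n·P = 2.8 × 186 = 520.8 kN
L_e = K·L = 0.5 × 3.62 = 1.810 m
Required I = P_cr·L_e²/(π²E) = 5.208×10^5 × 1.810² / (π² × 1.09×10^11) = 1.586×10^-6 m⁴
I_req = 1.586×10^6 mm⁴
Solid square: I = a⁴/12  ⇒  a = (12I)^(1/4) = (12×1.586×10^6)^(1/4) = 66.0 mm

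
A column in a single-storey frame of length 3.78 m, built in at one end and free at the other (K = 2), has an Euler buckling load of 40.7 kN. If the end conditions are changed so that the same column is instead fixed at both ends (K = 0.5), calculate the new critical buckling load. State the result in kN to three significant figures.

P_cr ≈ 651 kN

P_cr ∝ 1/K², so P_cr,new = P_cr,old × (K_old/K_new)² = 40.7 × (2/0.5)²
= 40.7 × 16.00 = 651 kN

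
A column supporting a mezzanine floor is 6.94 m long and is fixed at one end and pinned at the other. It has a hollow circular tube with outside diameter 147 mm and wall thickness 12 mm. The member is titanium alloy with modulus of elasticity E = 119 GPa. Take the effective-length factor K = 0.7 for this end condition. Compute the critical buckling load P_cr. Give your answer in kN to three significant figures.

Inner diameter d_i = 147 − 2×12 = 123.0 mm
I = π(d_o⁴ − d_i⁴)/64 = π(147⁴ − 123.0⁴)/64 = 1.169×10^7 mm⁴
I = 1.169×10^7 mm⁴ = 1.169×10^-5 m⁴
Effective length L_e = K·L = 0.7 × 6.94 = 4.858 m
P_cr = π²EI / L_e² = π² × 119×10⁹ × 1.169×10^-5 / 4.858² = 5.816×10^5 N

P_cr ≈ 582 kN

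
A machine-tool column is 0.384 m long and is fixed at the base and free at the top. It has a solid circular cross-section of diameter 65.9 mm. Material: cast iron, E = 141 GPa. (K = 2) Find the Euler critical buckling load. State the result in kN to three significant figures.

I = πd⁴/64 = π×65.9⁴/64 = 9.258×10^5 mm⁴
I = 9.258×10^5 mm⁴ = 9.258×10^-7 m⁴
Effective length L_e = K·L = 2 × 0.384 = 0.7680 m
P_cr = π²EI / L_e² = π² × 141×10⁹ × 9.258×10^-7 / 0.7680² = 2.184×10^6 N

P_cr ≈ 2180 kN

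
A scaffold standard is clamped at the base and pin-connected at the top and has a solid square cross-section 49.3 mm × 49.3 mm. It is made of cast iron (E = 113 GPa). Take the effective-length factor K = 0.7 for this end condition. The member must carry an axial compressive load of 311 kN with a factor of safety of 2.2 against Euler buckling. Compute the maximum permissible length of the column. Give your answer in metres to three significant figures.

I = a⁴/12 = 49.3⁴/12 = 4.923×10^5 mm⁴
I = 4.923×10^-7 m⁴
Required critical load P_cr = n·P = 2.2 × 311 = 684.2 kN = 6.842×10^5 N
From P_cr = π²EI/(K·L)²:  L = (1/K)·√(π²EI/P_cr) = (1/0.7)·√(π²×1.13×10^11×4.923×10^-7/6.842×10^5)
L = 1.28 m

L_max ≈ 1.28 m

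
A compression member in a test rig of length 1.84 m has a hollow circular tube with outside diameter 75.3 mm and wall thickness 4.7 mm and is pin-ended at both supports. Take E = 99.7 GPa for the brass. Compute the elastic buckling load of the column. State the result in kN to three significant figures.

Inner diameter d_i = 75.3 − 2×4.7 = 65.90 mm
I = π(d_o⁴ − d_i⁴)/64 = π(75.3⁴ − 65.90⁴)/64 = 6.524×10^5 mm⁴
I = 6.524×10^5 mm⁴ = 6.524×10^-7 m⁴
Effective length L_e = K·L = 1 × 1.84 = 1.840 m
P_cr = π²EI / L_e² = π² × 99.7×10⁹ × 6.524×10^-7 / 1.840² = 1.896×10^5 N

P_cr ≈ 190 kN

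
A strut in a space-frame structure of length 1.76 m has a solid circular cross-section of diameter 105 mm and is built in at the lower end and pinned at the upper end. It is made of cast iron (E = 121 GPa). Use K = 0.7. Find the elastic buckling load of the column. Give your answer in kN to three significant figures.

P_cr ≈ 4690 kN

I = πd⁴/64 = π×105⁴/64 = 5.967×10^6 mm⁴
I = 5.967×10^6 mm⁴ = 5.967×10^-6 m⁴
Effective length L_e = K·L = 0.7 × 1.76 = 1.232 m
P_cr = π²EI / L_e² = π² × 121×10⁹ × 5.967×10^-6 / 1.232² = 4.695×10^6 N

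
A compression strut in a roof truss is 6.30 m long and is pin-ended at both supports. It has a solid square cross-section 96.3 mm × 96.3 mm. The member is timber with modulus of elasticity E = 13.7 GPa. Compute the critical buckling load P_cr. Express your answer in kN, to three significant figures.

P_cr ≈ 24.4 kN

I = a⁴/12 = 96.3⁴/12 = 7.167×10^6 mm⁴
I = 7.167×10^6 mm⁴ = 7.167×10^-6 m⁴
Effective length L_e = K·L = 1 × 6.30 = 6.300 m
P_cr = π²EI / L_e² = π² × 13.7×10⁹ × 7.167×10^-6 / 6.300² = 2.442×10^4 N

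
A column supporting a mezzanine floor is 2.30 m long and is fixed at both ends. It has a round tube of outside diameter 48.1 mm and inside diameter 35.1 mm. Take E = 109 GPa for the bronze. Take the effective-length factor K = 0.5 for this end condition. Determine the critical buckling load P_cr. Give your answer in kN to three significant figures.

d_o = 48.1 mm, d_i = 35.1 mm
I = π(d_o⁴ − d_i⁴)/64 = π(48.1⁴ − 35.10⁴)/64 = 1.882×10^5 mm⁴
I = 1.882×10^5 mm⁴ = 1.882×10^-7 m⁴
Effective length L_e = K·L = 0.5 × 2.30 = 1.150 m
P_cr = π²EI / L_e² = π² × 109×10⁹ × 1.882×10^-7 / 1.150² = 1.531×10^5 N

P_cr ≈ 153 kN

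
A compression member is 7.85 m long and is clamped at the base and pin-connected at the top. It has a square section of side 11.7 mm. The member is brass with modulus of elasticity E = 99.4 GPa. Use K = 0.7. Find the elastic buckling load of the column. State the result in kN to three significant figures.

I = a⁴/12 = 11.7⁴/12 = 1.562×10^3 mm⁴
I = 1.562×10^3 mm⁴ = 1.562×10^-9 m⁴
Effective length L_e = K·L = 0.7 × 7.85 = 5.495 m
P_cr = π²EI / L_e² = π² × 99.4×10⁹ × 1.562×10^-9 / 5.495² = 50.74 N

P_cr ≈ 0.0507 kN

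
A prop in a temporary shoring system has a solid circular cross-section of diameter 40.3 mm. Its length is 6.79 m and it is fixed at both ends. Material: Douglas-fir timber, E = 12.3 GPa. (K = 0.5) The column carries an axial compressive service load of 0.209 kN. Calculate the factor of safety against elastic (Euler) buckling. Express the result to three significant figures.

I = πd⁴/64 = π×40.3⁴/64 = 1.295×10^5 mm⁴
I = 1.295×10^5 mm⁴ = 1.295×10^-7 m⁴
Effective length L_e = K·L = 0.5 × 6.79 = 3.395 m
P_cr = π²EI / L_e² = π² × 12.3×10⁹ × 1.295×10^-7 / 3.395² = 1.364×10^3 N
Factor of safety n = P_cr / P = 1.3637 / 0.209 = 6.52

n ≈ 6.52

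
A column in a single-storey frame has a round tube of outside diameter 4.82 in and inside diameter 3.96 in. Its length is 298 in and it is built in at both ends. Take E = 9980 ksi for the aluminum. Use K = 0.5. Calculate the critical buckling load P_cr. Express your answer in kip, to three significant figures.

P_cr ≈ 64.0 kip

d_o = 4.82 in, d_i = 3.96 in
I = π(d_o⁴ − d_i⁴)/64 = π(4.82⁴ − 3.960⁴)/64 = 14.42 in⁴
Effective length L_e = K·L = 0.5 × 298 = 149.0 in
P_cr = π²EI / L_e² = π² × 9980×10³ × 14.42 / 149.0² = 6.399×10^4 lb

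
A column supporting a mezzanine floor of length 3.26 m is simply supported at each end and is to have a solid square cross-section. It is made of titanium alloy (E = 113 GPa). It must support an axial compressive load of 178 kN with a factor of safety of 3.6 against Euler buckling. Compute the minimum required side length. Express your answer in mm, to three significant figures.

a ≈ 92.5 mm

Required P_cr = n·P = 3.6 × 178 = 640.8 kN
L_e = K·L = 1 × 3.26 = 3.260 m
Required I = P_cr·L_e²/(π²E) = 6.408×10^5 × 3.260² / (π² × 1.13×10^11) = 6.106×10^-6 m⁴
I_req = 6.106×10^6 mm⁴
Solid square: I = a⁴/12  ⇒  a = (12I)^(1/4) = (12×6.106×10^6)^(1/4) = 92.5 mm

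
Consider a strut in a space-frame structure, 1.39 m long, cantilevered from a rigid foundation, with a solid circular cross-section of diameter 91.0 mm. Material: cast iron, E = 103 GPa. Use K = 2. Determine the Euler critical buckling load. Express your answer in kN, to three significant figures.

I = πd⁴/64 = π×91.0⁴/64 = 3.366×10^6 mm⁴
I = 3.366×10^6 mm⁴ = 3.366×10^-6 m⁴
Effective length L_e = K·L = 2 × 1.39 = 2.780 m
P_cr = π²EI / L_e² = π² × 103×10⁹ × 3.366×10^-6 / 2.780² = 4.428×10^5 N

P_cr ≈ 443 kN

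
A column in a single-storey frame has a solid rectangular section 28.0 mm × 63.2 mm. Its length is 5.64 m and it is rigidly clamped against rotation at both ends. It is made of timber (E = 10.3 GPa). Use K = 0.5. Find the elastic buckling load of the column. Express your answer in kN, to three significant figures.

P_cr ≈ 1.48 kN

Buckling occurs about the weak axis: I_min = h·b³/12 with b = 28.0 mm (the shorter side).
I_min = 63.2×28.0³/12 = 1.156×10^5 mm⁴
I = 1.156×10^5 mm⁴ = 1.156×10^-7 m⁴
Effective length L_e = K·L = 0.5 × 5.64 = 2.820 m
P_cr = π²EI / L_e² = π² × 10.3×10⁹ × 1.156×10^-7 / 2.820² = 1.478×10^3 N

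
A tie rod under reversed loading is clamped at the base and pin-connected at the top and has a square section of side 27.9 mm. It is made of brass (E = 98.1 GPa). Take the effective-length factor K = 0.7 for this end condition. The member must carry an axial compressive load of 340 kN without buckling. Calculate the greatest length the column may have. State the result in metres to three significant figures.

L_max ≈ 0.542 m

I = a⁴/12 = 27.9⁴/12 = 5.049×10^4 mm⁴
I = 5.049×10^-8 m⁴
At the buckling limit P_cr = P = 3.400×10^5 N
From P_cr = π²EI/(K·L)²:  L = (1/K)·√(π²EI/P_cr) = (1/0.7)·√(π²×9.81×10^10×5.049×10^-8/3.400×10^5)
L = 0.542 m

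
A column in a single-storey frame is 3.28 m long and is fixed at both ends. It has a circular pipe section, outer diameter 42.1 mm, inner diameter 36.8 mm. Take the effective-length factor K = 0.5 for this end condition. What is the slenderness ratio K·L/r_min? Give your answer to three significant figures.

d_o = 42.1 mm, d_i = 36.8 mm
I = π(d_o⁴ − d_i⁴)/64 = π(42.1⁴ − 36.80⁴)/64 = 6.418×10^4 mm⁴
A = 328.4 mm²;  r_min = √(I/A) = √(6.418×10^4/328.4) = 13.98 mm
L_e = K·L = 0.5 × 3.28 m = 1.640 m = 1640.0 mm
λ = L_e / r_min = 1640.0 / 13.98 = 117

λ ≈ 117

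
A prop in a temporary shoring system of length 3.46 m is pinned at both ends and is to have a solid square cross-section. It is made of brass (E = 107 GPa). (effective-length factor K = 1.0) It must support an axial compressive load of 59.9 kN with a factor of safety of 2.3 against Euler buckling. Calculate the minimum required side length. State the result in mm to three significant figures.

a ≈ 65.8 mm

Required P_cr = n·P = 2.3 × 59.9 = 137.8 kN
L_e = K·L = 1 × 3.46 = 3.460 m
Required I = P_cr·L_e²/(π²E) = 1.378×10^5 × 3.460² / (π² × 1.07×10^11) = 1.562×10^-6 m⁴
I_req = 1.562×10^6 mm⁴
Solid square: I = a⁴/12  ⇒  a = (12I)^(1/4) = (12×1.562×10^6)^(1/4) = 65.8 mm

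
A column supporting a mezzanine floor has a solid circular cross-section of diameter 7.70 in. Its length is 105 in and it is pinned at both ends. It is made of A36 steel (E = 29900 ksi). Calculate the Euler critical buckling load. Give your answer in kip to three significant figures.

P_cr ≈ 4620 kip

I = πd⁴/64 = π×7.70⁴/64 = 172.6 in⁴
Effective length L_e = K·L = 1 × 105 = 105.0 in
P_cr = π²EI / L_e² = π² × 29900×10³ × 172.6 / 105.0² = 4.619×10^6 lb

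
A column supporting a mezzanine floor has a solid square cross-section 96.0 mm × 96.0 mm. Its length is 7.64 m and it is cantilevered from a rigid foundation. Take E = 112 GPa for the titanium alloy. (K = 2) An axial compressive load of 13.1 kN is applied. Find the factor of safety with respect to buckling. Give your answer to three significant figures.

n ≈ 2.56

I = a⁴/12 = 96.0⁴/12 = 7.078×10^6 mm⁴
I = 7.078×10^6 mm⁴ = 7.078×10^-6 m⁴
Effective length L_e = K·L = 2 × 7.64 = 15.28 m
P_cr = π²EI / L_e² = π² × 112×10⁹ × 7.078×10^-6 / 15.28² = 3.351×10^4 N
Factor of safety n = P_cr / P = 33.510 / 13.1 = 2.56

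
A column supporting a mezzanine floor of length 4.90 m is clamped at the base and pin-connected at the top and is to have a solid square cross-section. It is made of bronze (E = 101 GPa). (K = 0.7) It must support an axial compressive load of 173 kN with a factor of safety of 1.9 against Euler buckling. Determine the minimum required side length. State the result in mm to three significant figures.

a ≈ 82.6 mm

Required P_cr = n·P = 1.9 × 173 = 328.7 kN
L_e = K·L = 0.7 × 4.90 = 3.430 m
Required I = P_cr·L_e²/(π²E) = 3.287×10^5 × 3.430² / (π² × 1.01×10^11) = 3.879×10^-6 m⁴
I_req = 3.879×10^6 mm⁴
Solid square: I = a⁴/12  ⇒  a = (12I)^(1/4) = (12×3.879×10^6)^(1/4) = 82.6 mm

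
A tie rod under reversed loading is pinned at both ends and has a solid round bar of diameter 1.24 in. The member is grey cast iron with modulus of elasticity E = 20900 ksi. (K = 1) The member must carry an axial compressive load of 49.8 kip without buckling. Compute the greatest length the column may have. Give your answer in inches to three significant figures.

I = πd⁴/64 = π×1.24⁴/64 = 0.1161 in⁴
At the buckling limit P_cr = P = 4.980×10^4 lb
From P_cr = π²EI/(K·L)²:  L = (1/K)·√(π²EI/P_cr) = (1/1)·√(π²×2.09×10^7×0.1161/4.980×10^4)
L = 21.9 in

L_max ≈ 21.9 in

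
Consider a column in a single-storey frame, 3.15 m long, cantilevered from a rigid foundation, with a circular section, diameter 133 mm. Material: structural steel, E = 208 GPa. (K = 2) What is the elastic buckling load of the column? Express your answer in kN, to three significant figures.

P_cr ≈ 794 kN

I = πd⁴/64 = π×133⁴/64 = 1.536×10^7 mm⁴
I = 1.536×10^7 mm⁴ = 1.536×10^-5 m⁴
Effective length L_e = K·L = 2 × 3.15 = 6.300 m
P_cr = π²EI / L_e² = π² × 208×10⁹ × 1.536×10^-5 / 6.300² = 7.944×10^5 N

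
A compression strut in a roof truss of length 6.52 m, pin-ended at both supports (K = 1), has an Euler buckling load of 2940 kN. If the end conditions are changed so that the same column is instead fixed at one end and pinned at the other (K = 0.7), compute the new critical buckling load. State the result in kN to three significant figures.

P_cr ∝ 1/K², so P_cr,new = P_cr,old × (K_old/K_new)² = 2940 × (1/0.7)²
= 2940 × 2.041 = 6000 kN

P_cr ≈ 6000 kN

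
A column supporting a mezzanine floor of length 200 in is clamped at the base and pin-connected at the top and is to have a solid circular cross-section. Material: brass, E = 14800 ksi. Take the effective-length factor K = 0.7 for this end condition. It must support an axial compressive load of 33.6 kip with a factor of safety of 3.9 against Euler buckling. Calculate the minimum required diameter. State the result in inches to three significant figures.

Required P_cr = n·P = 3.9 × 33.6 = 131.0 kip
L_e = K·L = 0.7 × 200 = 140.0 in
Required I = P_cr·L_e²/(π²E) = 1.310×10^5 × 140.0² / (π² × 1.48×10^7) = 17.58 in⁴
Solid circle: I = πd⁴/64  ⇒  d = (64I/π)^(1/4) = (64×17.58/π)^(1/4) = 4.35 in

d ≈ 4.35 in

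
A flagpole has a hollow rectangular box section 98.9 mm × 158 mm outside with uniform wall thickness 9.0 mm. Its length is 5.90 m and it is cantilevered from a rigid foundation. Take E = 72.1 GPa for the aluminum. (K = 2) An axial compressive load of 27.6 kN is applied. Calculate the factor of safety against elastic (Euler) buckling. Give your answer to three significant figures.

n ≈ 1.21

Inner dimensions: h_i = 158 − 2×9.0 = 140.0 mm, b_i = 98.9 − 2×9.0 = 80.90 mm
Weak-axis I_min = (h_o·b_o³ − h_i·b_i³)/12 with b_o = 98.9, b_i = 80.90 mm (shorter outer/inner sides).
I_min = (158×98.9³ − 140.0×80.90³)/12 = 6.560×10^6 mm⁴
I = 6.560×10^6 mm⁴ = 6.560×10^-6 m⁴
Effective length L_e = K·L = 2 × 5.90 = 11.80 m
P_cr = π²EI / L_e² = π² × 72.1×10⁹ × 6.560×10^-6 / 11.80² = 3.352×10^4 N
Factor of safety n = P_cr / P = 33.524 / 27.6 = 1.21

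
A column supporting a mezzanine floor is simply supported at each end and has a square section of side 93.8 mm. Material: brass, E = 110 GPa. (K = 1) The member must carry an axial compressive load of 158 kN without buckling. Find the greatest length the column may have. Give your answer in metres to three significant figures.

I = a⁴/12 = 93.8⁴/12 = 6.451×10^6 mm⁴
I = 6.451×10^-6 m⁴
At the buckling limit P_cr = P = 1.580×10^5 N
From P_cr = π²EI/(K·L)²:  L = (1/K)·√(π²EI/P_cr) = (1/1)·√(π²×1.10×10^11×6.451×10^-6/1.580×10^5)
L = 6.66 m

L_max ≈ 6.66 m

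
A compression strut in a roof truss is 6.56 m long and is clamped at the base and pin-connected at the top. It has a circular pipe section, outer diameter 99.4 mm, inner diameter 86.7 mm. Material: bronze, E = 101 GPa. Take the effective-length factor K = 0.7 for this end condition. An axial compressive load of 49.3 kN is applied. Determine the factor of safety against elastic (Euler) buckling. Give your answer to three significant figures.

n ≈ 1.94

d_o = 99.4 mm, d_i = 86.7 mm
I = π(d_o⁴ − d_i⁴)/64 = π(99.4⁴ − 86.70⁴)/64 = 2.018×10^6 mm⁴
I = 2.018×10^6 mm⁴ = 2.018×10^-6 m⁴
Effective length L_e = K·L = 0.7 × 6.56 = 4.592 m
P_cr = π²EI / L_e² = π² × 101×10⁹ × 2.018×10^-6 / 4.592² = 9.542×10^4 N
Factor of safety n = P_cr / P = 95.415 / 49.3 = 1.94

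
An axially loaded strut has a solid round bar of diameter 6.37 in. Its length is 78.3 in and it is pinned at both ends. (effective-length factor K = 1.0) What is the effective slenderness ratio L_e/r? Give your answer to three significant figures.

λ ≈ 49.2

For a solid circle r = d/4 = 6.37/4 = 1.592 in
L_e = K·L = 1 × 78.3 = 78.30 in
λ = L_e / r_min = 78.300 / 1.592 = 49.2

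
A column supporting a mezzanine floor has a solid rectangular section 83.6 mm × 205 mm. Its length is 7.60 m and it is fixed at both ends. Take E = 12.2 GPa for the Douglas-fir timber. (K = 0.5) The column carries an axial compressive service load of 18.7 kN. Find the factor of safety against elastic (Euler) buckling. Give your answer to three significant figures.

n ≈ 4.45

Buckling occurs about the weak axis: I_min = h·b³/12 with b = 83.6 mm (the shorter side).
I_min = 205×83.6³/12 = 9.981×10^6 mm⁴
I = 9.981×10^6 mm⁴ = 9.981×10^-6 m⁴
Effective length L_e = K·L = 0.5 × 7.60 = 3.800 m
P_cr = π²EI / L_e² = π² × 12.2×10⁹ × 9.981×10^-6 / 3.800² = 8.323×10^4 N
Factor of safety n = P_cr / P = 83.231 / 18.7 = 4.45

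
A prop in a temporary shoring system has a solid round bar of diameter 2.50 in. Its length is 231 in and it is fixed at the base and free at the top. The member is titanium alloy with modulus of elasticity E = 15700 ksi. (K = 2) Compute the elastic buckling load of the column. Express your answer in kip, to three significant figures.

P_cr ≈ 1.39 kip

I = πd⁴/64 = π×2.50⁴/64 = 1.917 in⁴
Effective length L_e = K·L = 2 × 231 = 462.0 in
P_cr = π²EI / L_e² = π² × 15700×10³ × 1.917 / 462.0² = 1.392×10^3 lb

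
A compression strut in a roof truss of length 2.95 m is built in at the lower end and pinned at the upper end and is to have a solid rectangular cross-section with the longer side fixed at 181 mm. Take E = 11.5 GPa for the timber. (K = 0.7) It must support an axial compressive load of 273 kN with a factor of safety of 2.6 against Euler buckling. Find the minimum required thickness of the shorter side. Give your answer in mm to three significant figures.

Required P_cr = n·P = 2.6 × 273 = 709.8 kN
L_e = K·L = 0.7 × 2.95 = 2.065 m
Required I = P_cr·L_e²/(π²E) = 7.098×10^5 × 2.065² / (π² × 1.15×10^10) = 2.667×10^-5 m⁴
I_req = 2.667×10^7 mm⁴
Rectangle, weak axis: I_min = h·b³/12 with h = 181 mm fixed  ⇒  b = (12I/h)^(1/3) = 121 mm

b ≈ 121 mm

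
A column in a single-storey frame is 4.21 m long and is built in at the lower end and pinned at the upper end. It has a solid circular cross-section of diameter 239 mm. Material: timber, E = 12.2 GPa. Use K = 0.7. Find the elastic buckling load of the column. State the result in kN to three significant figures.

I = πd⁴/64 = π×239⁴/64 = 1.602×10^8 mm⁴
I = 1.602×10^8 mm⁴ = 1.602×10^-4 m⁴
Effective length L_e = K·L = 0.7 × 4.21 = 2.947 m
P_cr = π²EI / L_e² = π² × 12.2×10⁹ × 1.602×10^-4 / 2.947² = 2.221×10^6 N

P_cr ≈ 2220 kN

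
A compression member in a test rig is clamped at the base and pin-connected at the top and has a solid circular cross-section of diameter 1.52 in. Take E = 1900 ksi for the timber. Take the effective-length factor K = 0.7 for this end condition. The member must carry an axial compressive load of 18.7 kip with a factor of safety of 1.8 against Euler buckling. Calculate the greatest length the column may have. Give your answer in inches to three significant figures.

L_max ≈ 17.3 in

I = πd⁴/64 = π×1.52⁴/64 = 0.2620 in⁴
Required critical load P_cr = n·P = 1.8 × 18.7 = 33.66 kip = 3.366×10^4 lb
From P_cr = π²EI/(K·L)²:  L = (1/K)·√(π²EI/P_cr) = (1/0.7)·√(π²×1.90×10^6×0.2620/3.366×10^4)
L = 17.3 in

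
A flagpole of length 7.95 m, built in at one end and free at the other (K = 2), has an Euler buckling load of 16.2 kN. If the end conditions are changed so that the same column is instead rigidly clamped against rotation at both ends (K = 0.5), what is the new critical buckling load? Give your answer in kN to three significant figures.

P_cr ∝ 1/K², so P_cr,new = P_cr,old × (K_old/K_new)² = 16.2 × (2/0.5)²
= 16.2 × 16.00 = 259 kN

P_cr ≈ 259 kN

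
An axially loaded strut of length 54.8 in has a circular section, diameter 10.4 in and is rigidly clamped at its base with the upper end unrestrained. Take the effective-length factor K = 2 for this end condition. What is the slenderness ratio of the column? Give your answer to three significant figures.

λ ≈ 42.2

For a solid circle r = d/4 = 10.4/4 = 2.600 in
L_e = K·L = 2 × 54.8 = 109.6 in
λ = L_e / r_min = 109.60 / 2.600 = 42.2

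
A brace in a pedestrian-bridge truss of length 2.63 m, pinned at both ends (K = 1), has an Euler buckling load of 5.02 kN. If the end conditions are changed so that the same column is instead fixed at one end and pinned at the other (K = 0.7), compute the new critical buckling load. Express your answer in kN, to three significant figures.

P_cr ≈ 10.2 kN

P_cr ∝ 1/K², so P_cr,new = P_cr,old × (K_old/K_new)² = 5.02 × (1/0.7)²
= 5.02 × 2.041 = 10.2 kN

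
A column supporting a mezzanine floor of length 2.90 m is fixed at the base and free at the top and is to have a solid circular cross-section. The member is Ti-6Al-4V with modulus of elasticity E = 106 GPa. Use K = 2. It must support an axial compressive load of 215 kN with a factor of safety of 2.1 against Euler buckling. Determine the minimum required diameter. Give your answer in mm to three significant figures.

d ≈ 131 mm

Required P_cr = n·P = 2.1 × 215 = 451.5 kN
L_e = K·L = 2 × 2.90 = 5.800 m
Required I = P_cr·L_e²/(π²E) = 4.515×10^5 × 5.800² / (π² × 1.06×10^11) = 1.452×10^-5 m⁴
I_req = 1.452×10^7 mm⁴
Solid circle: I = πd⁴/64  ⇒  d = (64I/π)^(1/4) = (64×1.452×10^7/π)^(1/4) = 131 mm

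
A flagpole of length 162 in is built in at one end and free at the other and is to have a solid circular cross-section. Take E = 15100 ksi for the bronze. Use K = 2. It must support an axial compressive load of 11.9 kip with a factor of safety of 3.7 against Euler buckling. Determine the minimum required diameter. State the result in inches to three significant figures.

d ≈ 5.01 in

Required P_cr = n·P = 3.7 × 11.9 = 44.03 kip
L_e = K·L = 2 × 162 = 324.0 in
Required I = P_cr·L_e²/(π²E) = 4.403×10^4 × 324.0² / (π² × 1.51×10^7) = 31.01 in⁴
Solid circle: I = πd⁴/64  ⇒  d = (64I/π)^(1/4) = (64×31.01/π)^(1/4) = 5.01 in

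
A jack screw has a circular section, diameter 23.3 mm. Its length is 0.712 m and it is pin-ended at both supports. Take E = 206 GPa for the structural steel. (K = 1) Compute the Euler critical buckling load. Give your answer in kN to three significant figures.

I = πd⁴/64 = π×23.3⁴/64 = 1.447×10^4 mm⁴
I = 1.447×10^4 mm⁴ = 1.447×10^-8 m⁴
Effective length L_e = K·L = 1 × 0.712 = 0.7120 m
P_cr = π²EI / L_e² = π² × 206×10⁹ × 1.447×10^-8 / 0.7120² = 5.802×10^4 N

P_cr ≈ 58.0 kN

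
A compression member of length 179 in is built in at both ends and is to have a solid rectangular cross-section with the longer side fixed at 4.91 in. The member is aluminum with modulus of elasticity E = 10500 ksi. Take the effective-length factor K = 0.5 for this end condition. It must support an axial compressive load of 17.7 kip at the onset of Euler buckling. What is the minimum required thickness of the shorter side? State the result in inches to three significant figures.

b ≈ 1.50 in

L_e = K·L = 0.5 × 179 = 89.50 in
Required I = P_cr·L_e²/(π²E) = 1.770×10^4 × 89.50² / (π² × 1.05×10^7) = 1.368 in⁴
Rectangle, weak axis: I_min = h·b³/12 with h = 4.91 in fixed  ⇒  b = (12I/h)^(1/3) = 1.50 in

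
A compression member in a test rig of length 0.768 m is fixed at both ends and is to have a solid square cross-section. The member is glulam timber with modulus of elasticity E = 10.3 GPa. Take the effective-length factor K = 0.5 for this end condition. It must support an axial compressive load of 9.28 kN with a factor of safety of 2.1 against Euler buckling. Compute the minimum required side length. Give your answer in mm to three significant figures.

Required P_cr = n·P = 2.1 × 9.28 = 19.49 kN
L_e = K·L = 0.5 × 0.768 = 0.3840 m
Required I = P_cr·L_e²/(π²E) = 1.949×10^4 × 0.3840² / (π² × 1.03×10^10) = 2.827×10^-8 m⁴
I_req = 2.827×10^4 mm⁴
Solid square: I = a⁴/12  ⇒  a = (12I)^(1/4) = (12×2.827×10^4)^(1/4) = 24.1 mm

a ≈ 24.1 mm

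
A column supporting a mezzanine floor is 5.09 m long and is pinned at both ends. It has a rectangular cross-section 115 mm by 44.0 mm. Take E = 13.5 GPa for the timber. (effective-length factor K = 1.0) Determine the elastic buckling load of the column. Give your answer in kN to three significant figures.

P_cr ≈ 4.20 kN

Buckling occurs about the weak axis: I_min = h·b³/12 with b = 44.0 mm (the shorter side).
I_min = 115×44.0³/12 = 8.163×10^5 mm⁴
I = 8.163×10^5 mm⁴ = 8.163×10^-7 m⁴
Effective length L_e = K·L = 1 × 5.09 = 5.090 m
P_cr = π²EI / L_e² = π² × 13.5×10⁹ × 8.163×10^-7 / 5.090² = 4.198×10^3 N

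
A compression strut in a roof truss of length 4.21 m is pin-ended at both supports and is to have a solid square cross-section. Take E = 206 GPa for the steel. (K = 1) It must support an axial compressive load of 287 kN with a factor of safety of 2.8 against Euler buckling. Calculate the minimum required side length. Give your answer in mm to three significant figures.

a ≈ 95.8 mm

Required P_cr = n·P = 2.8 × 287 = 803.6 kN
L_e = K·L = 1 × 4.21 = 4.210 m
Required I = P_cr·L_e²/(π²E) = 8.036×10^5 × 4.210² / (π² × 2.06×10^11) = 7.005×10^-6 m⁴
I_req = 7.005×10^6 mm⁴
Solid square: I = a⁴/12  ⇒  a = (12I)^(1/4) = (12×7.005×10^6)^(1/4) = 95.8 mm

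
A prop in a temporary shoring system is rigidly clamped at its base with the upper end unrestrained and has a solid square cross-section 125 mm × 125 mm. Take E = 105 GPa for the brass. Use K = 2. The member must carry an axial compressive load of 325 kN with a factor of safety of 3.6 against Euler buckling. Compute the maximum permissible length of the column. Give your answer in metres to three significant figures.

L_max ≈ 2.12 m

I = a⁴/12 = 125⁴/12 = 2.035×10^7 mm⁴
I = 2.035×10^-5 m⁴
Required critical load P_cr = n·P = 3.6 × 325 = 1170 kN = 1.170×10^6 N
From P_cr = π²EI/(K·L)²:  L = (1/K)·√(π²EI/P_cr) = (1/2)·√(π²×1.05×10^11×2.035×10^-5/1.170×10^6)
L = 2.12 m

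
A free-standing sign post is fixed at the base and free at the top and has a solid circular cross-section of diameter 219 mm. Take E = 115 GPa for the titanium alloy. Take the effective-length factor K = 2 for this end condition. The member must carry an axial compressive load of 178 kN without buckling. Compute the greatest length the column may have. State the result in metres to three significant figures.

I = πd⁴/64 = π×219⁴/64 = 1.129×10^8 mm⁴
I = 1.129×10^-4 m⁴
At the buckling limit P_cr = P = 1.780×10^5 N
From P_cr = π²EI/(K·L)²:  L = (1/K)·√(π²EI/P_cr) = (1/2)·√(π²×1.15×10^11×1.129×10^-4/1.780×10^5)
L = 13.4 m

L_max ≈ 13.4 m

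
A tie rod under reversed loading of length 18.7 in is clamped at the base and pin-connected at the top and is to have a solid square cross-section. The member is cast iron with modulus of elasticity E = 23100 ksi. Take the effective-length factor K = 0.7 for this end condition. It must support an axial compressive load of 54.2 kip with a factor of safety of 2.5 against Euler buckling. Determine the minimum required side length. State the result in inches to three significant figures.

Required P_cr = n·P = 2.5 × 54.2 = 135.5 kip
L_e = K·L = 0.7 × 18.7 = 13.09 in
Required I = P_cr·L_e²/(π²E) = 1.355×10^5 × 13.09² / (π² × 2.31×10^7) = 0.1018 in⁴
Solid square: I = a⁴/12  ⇒  a = (12I)^(1/4) = (12×0.1018)^(1/4) = 1.05 in

a ≈ 1.05 in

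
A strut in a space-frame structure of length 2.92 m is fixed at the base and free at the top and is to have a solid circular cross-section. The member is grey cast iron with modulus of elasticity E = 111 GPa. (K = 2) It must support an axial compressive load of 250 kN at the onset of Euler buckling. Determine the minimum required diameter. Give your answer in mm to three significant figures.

L_e = K·L = 2 × 2.92 = 5.840 m
Required I = P_cr·L_e²/(π²E) = 2.500×10^5 × 5.840² / (π² × 1.11×10^11) = 7.783×10^-6 m⁴
I_req = 7.783×10^6 mm⁴
Solid circle: I = πd⁴/64  ⇒  d = (64I/π)^(1/4) = (64×7.783×10^6/π)^(1/4) = 112 mm

d ≈ 112 mm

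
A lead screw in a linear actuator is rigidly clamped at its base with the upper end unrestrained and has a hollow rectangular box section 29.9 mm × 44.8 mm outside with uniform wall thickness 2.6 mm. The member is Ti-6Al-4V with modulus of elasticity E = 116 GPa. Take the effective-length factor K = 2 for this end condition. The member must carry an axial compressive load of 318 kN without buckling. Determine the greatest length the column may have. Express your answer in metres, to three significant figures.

L_max ≈ 0.212 m

Inner dimensions: h_i = 44.8 − 2×2.6 = 39.60 mm, b_i = 29.9 − 2×2.6 = 24.70 mm
Weak-axis I_min = (h_o·b_o³ − h_i·b_i³)/12 with b_o = 29.9, b_i = 24.70 mm (shorter outer/inner sides).
I_min = (44.8×29.9³ − 39.60×24.70³)/12 = 5.007×10^4 mm⁴
I = 5.007×10^-8 m⁴
At the buckling limit P_cr = P = 3.180×10^5 N
From P_cr = π²EI/(K·L)²:  L = (1/K)·√(π²EI/P_cr) = (1/2)·√(π²×1.16×10^11×5.007×10^-8/3.180×10^5)
L = 0.212 m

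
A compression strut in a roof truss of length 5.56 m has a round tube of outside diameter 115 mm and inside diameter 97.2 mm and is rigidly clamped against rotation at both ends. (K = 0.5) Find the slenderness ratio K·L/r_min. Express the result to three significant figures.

d_o = 115 mm, d_i = 97.2 mm
I = π(d_o⁴ − d_i⁴)/64 = π(115⁴ − 97.20⁴)/64 = 4.204×10^6 mm⁴
A = 2.967×10^3 mm²;  r_min = √(I/A) = √(4.204×10^6/2.967×10^3) = 37.64 mm
L_e = K·L = 0.5 × 5.56 m = 2.780 m = 2780.0 mm
λ = L_e / r_min = 2780.0 / 37.64 = 73.9

λ ≈ 73.9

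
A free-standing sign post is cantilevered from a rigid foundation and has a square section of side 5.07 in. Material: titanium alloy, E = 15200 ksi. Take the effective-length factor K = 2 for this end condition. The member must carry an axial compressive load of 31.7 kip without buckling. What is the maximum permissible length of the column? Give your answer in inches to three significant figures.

I = a⁴/12 = 5.07⁴/12 = 55.06 in⁴
At the buckling limit P_cr = P = 3.170×10^4 lb
From P_cr = π²EI/(K·L)²:  L = (1/K)·√(π²EI/P_cr) = (1/2)·√(π²×1.52×10^7×55.06/3.170×10^4)
L = 255 in

L_max ≈ 255 in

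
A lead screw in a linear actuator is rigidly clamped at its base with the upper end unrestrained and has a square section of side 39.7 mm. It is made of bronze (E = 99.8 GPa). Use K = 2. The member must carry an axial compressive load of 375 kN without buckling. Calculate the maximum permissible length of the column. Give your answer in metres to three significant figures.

L_max ≈ 0.369 m

I = a⁴/12 = 39.7⁴/12 = 2.070×10^5 mm⁴
I = 2.070×10^-7 m⁴
At the buckling limit P_cr = P = 3.750×10^5 N
From P_cr = π²EI/(K·L)²:  L = (1/K)·√(π²EI/P_cr) = (1/2)·√(π²×9.98×10^10×2.070×10^-7/3.750×10^5)
L = 0.369 m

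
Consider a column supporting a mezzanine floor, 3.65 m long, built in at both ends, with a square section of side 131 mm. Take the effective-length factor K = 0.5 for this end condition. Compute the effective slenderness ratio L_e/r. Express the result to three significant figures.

λ ≈ 48.3

I = a⁴/12 = 131⁴/12 = 2.454×10^7 mm⁴
A = 1.716×10^4 mm²;  r_min = √(I/A) = √(2.454×10^7/1.716×10^4) = 37.82 mm
L_e = K·L = 0.5 × 3.65 m = 1.825 m = 1825.0 mm
λ = L_e / r_min = 1825.0 / 37.82 = 48.3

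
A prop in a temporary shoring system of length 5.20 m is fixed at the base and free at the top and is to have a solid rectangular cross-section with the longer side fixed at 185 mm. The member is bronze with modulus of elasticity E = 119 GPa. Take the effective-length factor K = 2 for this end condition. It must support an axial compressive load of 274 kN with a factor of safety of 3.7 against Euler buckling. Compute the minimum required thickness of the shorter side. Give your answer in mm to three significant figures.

Required P_cr = n·P = 3.7 × 274 = 1014 kN
L_e = K·L = 2 × 5.20 = 10.40 m
Required I = P_cr·L_e²/(π²E) = 1.014×10^6 × 10.40² / (π² × 1.19×10^11) = 9.336×10^-5 m⁴
I_req = 9.336×10^7 mm⁴
Rectangle, weak axis: I_min = h·b³/12 with h = 185 mm fixed  ⇒  b = (12I/h)^(1/3) = 182 mm

b ≈ 182 mm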